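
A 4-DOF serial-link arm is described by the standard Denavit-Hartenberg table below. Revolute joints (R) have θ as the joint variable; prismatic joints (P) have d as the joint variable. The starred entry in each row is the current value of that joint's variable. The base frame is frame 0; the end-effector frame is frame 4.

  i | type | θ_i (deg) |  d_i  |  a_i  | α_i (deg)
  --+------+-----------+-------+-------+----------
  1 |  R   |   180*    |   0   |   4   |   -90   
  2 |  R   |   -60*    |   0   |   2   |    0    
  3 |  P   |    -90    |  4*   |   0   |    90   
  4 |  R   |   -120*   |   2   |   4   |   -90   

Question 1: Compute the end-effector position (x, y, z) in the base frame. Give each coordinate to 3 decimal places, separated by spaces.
after link 1: o_1 = (-4.0000, 0.0000, 0.0000)
after link 2: o_2 = (-5.0000, 0.0000, 1.7321)
after link 3: o_3 = (-5.0000, -4.0000, 1.7321)
after link 4: o_4 = (-5.7321, -0.5359, -1.0000)

-5.732 -0.536 -1.000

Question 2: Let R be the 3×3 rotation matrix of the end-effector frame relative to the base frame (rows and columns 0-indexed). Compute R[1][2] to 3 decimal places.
0.500

End-effector z-axis (col 2 of R) = (0.7500,0.5000,0.4330)
R[1][2] = 0.5000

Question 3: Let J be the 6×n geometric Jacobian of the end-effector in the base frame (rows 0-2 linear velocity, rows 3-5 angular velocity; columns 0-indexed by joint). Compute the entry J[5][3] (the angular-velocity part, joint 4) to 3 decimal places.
axis z_3 = (0.5000,-0.0000,-0.8660); lever o_n−o_3 = (-0.7321,3.4641,-2.7321)
cross product → J_v[:, 3] = (3.0000,2.0000,1.7321)
J_ω[:, 3] = z_3
entry J[5][3] = -0.8660

-0.866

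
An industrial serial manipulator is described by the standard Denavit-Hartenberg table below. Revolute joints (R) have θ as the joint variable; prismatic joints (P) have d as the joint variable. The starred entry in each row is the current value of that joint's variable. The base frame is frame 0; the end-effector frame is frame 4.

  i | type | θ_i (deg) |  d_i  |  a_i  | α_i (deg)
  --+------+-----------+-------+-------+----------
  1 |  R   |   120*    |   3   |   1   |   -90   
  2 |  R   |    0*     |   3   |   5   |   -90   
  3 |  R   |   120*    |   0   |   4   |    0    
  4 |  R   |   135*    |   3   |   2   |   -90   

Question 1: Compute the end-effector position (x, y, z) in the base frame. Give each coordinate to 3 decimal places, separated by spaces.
after link 1: o_1 = (-0.5000, 0.8660, 3.0000)
after link 2: o_2 = (-5.5981, 3.6962, 3.0000)
after link 3: o_3 = (-1.5981, 3.6962, 3.0000)
after link 4: o_4 = (-3.0123, 2.2819, -0.0000)

-3.012 2.282 -0.000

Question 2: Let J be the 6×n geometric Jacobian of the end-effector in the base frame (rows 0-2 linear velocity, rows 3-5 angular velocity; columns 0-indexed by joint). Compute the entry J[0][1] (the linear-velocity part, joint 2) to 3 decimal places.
1.500

axis z_1 = (-0.8660,-0.5000,0.0000); lever o_n−o_1 = (-2.5123,1.4159,-3.0000)
cross product → J_v[:, 1] = (1.5000,-2.5981,-2.4824)
J_ω[:, 1] = z_1
entry J[0][1] = 1.5000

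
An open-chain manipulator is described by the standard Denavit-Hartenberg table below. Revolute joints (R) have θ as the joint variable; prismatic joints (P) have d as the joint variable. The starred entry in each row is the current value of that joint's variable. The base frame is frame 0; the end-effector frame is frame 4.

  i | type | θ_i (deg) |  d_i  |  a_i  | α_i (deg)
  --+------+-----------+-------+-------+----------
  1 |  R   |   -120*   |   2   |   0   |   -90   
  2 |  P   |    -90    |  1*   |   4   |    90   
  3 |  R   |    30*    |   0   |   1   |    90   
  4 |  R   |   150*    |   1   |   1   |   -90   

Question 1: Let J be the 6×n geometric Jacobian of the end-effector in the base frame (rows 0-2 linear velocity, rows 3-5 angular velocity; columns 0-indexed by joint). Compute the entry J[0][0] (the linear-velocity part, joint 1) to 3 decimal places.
axis z_0 = ẑ; lever o_n−o_0 = (0.4240,0.3325,6.6160)
cross product → J_v[:, 0] = (-0.3325,0.4240,0.0000)
J_ω[:, 0] = z_0
entry J[0][0] = -0.3325

-0.333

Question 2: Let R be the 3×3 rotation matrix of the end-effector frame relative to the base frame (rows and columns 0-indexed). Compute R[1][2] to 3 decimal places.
End-effector z-axis (col 2 of R) = (-0.6495,-0.6250,-0.4330)
R[1][2] = -0.6250

-0.625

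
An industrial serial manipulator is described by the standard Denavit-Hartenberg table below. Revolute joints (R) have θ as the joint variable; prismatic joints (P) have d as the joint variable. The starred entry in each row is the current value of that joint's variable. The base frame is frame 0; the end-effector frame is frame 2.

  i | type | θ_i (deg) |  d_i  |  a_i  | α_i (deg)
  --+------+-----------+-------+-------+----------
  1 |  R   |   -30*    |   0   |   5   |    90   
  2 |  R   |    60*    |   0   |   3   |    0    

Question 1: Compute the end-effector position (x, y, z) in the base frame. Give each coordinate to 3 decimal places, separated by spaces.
5.629 -3.250 2.598

after link 1: o_1 = (4.3301, -2.5000, 0.0000)
after link 2: o_2 = (5.6292, -3.2500, 2.5981)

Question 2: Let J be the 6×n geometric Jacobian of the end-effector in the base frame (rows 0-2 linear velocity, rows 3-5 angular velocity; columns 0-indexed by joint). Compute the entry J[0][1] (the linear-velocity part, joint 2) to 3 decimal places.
axis z_1 = (-0.5000,-0.8660,0.0000); lever o_n−o_1 = (1.2990,-0.7500,2.5981)
cross product → J_v[:, 1] = (-2.2500,1.2990,1.5000)
J_ω[:, 1] = z_1
entry J[0][1] = -2.2500

-2.250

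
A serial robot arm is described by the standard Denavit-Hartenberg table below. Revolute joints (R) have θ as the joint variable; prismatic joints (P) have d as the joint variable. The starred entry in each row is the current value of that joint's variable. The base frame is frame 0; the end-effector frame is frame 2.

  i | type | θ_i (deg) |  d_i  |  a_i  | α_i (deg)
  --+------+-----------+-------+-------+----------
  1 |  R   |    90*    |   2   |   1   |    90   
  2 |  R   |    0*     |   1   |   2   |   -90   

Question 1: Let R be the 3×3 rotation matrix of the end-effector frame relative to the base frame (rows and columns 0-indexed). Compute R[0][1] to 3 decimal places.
-1.000

End-effector y-axis (col 1 of R) = (-1.0000,0.0000,0.0000)
R[0][1] = -1.0000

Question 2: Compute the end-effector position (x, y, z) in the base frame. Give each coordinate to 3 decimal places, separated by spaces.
1.000 3.000 2.000

after link 1: o_1 = (0.0000, 1.0000, 2.0000)
after link 2: o_2 = (1.0000, 3.0000, 2.0000)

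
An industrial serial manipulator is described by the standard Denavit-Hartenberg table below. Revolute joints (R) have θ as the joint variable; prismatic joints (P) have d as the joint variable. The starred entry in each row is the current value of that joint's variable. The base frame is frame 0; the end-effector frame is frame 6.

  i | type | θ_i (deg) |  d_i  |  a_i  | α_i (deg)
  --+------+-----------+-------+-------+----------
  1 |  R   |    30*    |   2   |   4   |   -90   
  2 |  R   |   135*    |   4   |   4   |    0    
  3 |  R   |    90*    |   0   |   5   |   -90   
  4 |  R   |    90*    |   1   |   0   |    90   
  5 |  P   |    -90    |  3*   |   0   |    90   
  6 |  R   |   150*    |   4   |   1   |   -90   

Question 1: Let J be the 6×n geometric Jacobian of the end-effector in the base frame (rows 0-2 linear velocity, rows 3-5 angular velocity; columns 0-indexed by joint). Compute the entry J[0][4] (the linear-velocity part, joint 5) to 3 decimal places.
prismatic axis z_4 = (-0.6124,-0.3536,0.7071)
J_v[:, 4] = z_4; J_ω[:, 4] = (0,0,0)
entry J[0][4] = -0.6124

-0.612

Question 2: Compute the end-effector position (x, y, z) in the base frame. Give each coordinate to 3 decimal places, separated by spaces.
after link 1: o_1 = (3.4641, 2.0000, 2.0000)
after link 2: o_2 = (-0.9854, 4.0499, -0.8284)
after link 3: o_3 = (-4.0473, 2.2821, 2.7071)
after link 4: o_4 = (-3.4349, 2.6357, 3.4142)
after link 5: o_5 = (-5.2720, 1.5750, 5.5355)
after link 6: o_6 = (-7.0479, 5.1685, 6.5015)

-7.048 5.169 6.501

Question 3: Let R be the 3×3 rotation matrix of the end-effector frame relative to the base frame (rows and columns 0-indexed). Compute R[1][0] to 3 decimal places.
End-effector x-axis (col 0 of R) = (0.2241,0.1294,0.9659)
R[1][0] = 0.1294

0.129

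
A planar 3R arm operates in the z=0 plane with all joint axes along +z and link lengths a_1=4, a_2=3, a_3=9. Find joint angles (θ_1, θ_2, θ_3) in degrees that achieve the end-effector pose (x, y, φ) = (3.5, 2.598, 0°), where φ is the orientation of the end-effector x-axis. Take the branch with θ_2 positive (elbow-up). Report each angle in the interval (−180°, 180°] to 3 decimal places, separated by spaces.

129.430 60.001 170.569

wrist centre = target − a_3·(cos φ, sin φ) = (-5.5000, 2.5980)
cos θ_2 = (36.9996−4²−3²)/(2·4·3) = 0.5000; θ_2 = 60.0011° (elbow-up)
β = atan2(2.5980,-5.5000) = 154.7157°; ψ = atan2(2.5981,5.5000) = 25.2854°
θ_1 = β − ψ = 129.4302°
θ_3 = φ − θ_1 − θ_2 = 170.5687° (wrapped to (-180°,180°])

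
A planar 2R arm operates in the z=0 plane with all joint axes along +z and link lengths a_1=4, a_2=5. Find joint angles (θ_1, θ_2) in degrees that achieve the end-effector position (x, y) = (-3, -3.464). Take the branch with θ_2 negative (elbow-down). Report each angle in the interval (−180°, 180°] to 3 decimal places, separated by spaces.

cos θ_2 = (20.9993−4²−5²)/(2·4·5) = -0.5000; θ_2 = -120.0012° (elbow-down)
β = atan2(-3.4640,-3.0000) = -130.8942°; ψ = atan2(-4.3301,1.4999) = -70.8942°
θ_1 = β − ψ = -60.0000°

-60.000 -120.001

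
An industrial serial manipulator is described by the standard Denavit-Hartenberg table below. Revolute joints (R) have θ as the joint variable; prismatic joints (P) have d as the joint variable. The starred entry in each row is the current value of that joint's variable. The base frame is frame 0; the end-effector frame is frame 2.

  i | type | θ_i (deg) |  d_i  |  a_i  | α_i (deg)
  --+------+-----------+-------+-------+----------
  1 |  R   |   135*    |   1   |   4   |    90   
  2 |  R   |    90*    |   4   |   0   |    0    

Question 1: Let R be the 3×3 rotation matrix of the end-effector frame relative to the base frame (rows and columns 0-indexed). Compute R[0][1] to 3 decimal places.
End-effector y-axis (col 1 of R) = (0.7071,-0.7071,0.0000)
R[0][1] = 0.7071

0.707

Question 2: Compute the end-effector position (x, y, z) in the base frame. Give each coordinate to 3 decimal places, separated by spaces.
after link 1: o_1 = (-2.8284, 2.8284, 1.0000)
after link 2: o_2 = (0.0000, 5.6569, 1.0000)

0.000 5.657 1.000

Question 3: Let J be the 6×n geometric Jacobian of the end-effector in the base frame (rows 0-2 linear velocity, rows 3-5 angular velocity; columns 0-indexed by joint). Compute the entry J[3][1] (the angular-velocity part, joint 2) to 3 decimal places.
0.707

axis z_1 = (0.7071,0.7071,0.0000); lever o_n−o_1 = (2.8284,2.8284,0.0000)
cross product → J_v[:, 1] = (-0.0000,0.0000,-0.0000)
J_ω[:, 1] = z_1
entry J[3][1] = 0.7071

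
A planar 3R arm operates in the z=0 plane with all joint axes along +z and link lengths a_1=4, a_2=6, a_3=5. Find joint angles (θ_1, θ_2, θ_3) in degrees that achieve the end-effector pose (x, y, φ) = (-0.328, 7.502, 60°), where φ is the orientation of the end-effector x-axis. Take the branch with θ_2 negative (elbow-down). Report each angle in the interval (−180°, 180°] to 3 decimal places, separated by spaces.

wrist centre = target − a_3·(cos φ, sin φ) = (-2.8280, 3.1719)
cos θ_2 = (18.0584−4²−6²)/(2·4·6) = -0.7071; θ_2 = -135.0009° (elbow-down)
β = atan2(3.1719,-2.8280) = 131.7198°; ψ = atan2(-4.2426,-0.2427) = -93.2741°
θ_1 = β − ψ = 224.9939°
θ_3 = φ − θ_1 − θ_2 = -29.9931° (wrapped to (-180°,180°])

-135.006 -135.001 -29.993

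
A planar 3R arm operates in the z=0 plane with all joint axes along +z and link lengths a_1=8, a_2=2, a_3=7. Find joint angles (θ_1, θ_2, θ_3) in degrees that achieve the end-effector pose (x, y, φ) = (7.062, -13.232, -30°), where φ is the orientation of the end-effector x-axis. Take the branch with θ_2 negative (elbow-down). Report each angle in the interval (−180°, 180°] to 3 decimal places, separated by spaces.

-78.267 -30.005 78.271

wrist centre = target − a_3·(cos φ, sin φ) = (0.9998, -9.7320)
cos θ_2 = (95.7115−8²−2²)/(2·8·2) = 0.8660; θ_2 = -30.0048° (elbow-down)
β = atan2(-9.7320,0.9998) = -84.1343°; ψ = atan2(-1.0001,9.7320) = -5.8676°
θ_1 = β − ψ = -78.2666°
θ_3 = φ − θ_1 − θ_2 = 78.2714° (wrapped to (-180°,180°])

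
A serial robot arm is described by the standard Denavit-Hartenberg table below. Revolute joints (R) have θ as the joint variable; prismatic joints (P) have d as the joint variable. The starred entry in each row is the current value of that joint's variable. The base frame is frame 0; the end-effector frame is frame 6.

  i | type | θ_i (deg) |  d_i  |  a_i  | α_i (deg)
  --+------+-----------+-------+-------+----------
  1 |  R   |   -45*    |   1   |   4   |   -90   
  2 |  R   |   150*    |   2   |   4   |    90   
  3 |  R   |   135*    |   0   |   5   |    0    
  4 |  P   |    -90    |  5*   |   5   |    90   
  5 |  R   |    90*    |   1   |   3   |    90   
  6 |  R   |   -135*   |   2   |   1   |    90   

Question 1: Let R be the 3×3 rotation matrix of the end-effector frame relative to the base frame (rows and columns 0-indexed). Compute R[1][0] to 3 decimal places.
End-effector x-axis (col 0 of R) = (0.4097,0.2974,0.8624)
R[1][0] = 0.2974

0.297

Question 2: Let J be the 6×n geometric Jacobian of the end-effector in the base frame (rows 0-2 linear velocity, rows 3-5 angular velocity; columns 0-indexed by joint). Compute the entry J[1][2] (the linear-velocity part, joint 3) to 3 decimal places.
axis z_2 = (0.3536,-0.3536,-0.8660); lever o_n−o_2 = (7.4391,4.2680,-7.1265)
cross product → J_v[:, 2] = (6.2158,-3.9229,4.1391)
J_ω[:, 2] = z_2
entry J[1][2] = -3.9229

-3.923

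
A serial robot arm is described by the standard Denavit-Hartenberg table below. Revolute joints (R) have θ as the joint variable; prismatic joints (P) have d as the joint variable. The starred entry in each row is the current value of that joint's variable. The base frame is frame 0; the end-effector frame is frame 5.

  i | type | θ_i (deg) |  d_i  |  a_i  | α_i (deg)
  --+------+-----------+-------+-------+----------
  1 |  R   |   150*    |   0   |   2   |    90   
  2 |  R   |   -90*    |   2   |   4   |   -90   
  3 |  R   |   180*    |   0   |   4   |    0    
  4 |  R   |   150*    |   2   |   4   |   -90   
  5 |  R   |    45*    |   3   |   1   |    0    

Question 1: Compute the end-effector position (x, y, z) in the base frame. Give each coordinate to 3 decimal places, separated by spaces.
-1.974 3.167 -5.576

after link 1: o_1 = (-1.7321, 1.0000, 0.0000)
after link 2: o_2 = (-0.7321, 2.7321, -4.0000)
after link 3: o_3 = (-0.7321, 2.7321, -0.0000)
after link 4: o_4 = (-1.4641, 5.4641, -3.4641)
after link 5: o_5 = (-1.9740, 3.1667, -5.5765)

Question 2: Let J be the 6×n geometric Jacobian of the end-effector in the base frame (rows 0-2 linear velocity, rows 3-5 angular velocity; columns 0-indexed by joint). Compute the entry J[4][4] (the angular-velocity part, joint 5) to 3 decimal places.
axis z_4 = (-0.4330,-0.7500,-0.5000); lever o_n−o_4 = (-0.5099,-2.2974,-2.1124)
cross product → J_v[:, 4] = (0.4356,-0.6597,0.6124)
J_ω[:, 4] = z_4
entry J[4][4] = -0.7500

-0.750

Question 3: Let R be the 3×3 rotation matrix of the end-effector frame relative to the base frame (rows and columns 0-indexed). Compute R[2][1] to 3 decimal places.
0.612

End-effector y-axis (col 1 of R) = (0.4356,-0.6597,0.6124)
R[2][1] = 0.6124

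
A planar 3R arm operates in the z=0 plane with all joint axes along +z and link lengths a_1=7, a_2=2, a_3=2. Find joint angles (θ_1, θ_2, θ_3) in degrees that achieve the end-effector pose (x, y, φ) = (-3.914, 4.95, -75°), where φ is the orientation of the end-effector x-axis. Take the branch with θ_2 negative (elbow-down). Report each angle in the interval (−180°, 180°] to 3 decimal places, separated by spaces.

wrist centre = target − a_3·(cos φ, sin φ) = (-4.4316, 6.8819)
cos θ_2 = (66.9993−7²−2²)/(2·7·2) = 0.5000; θ_2 = -60.0017° (elbow-down)
β = atan2(6.8819,-4.4316) = 122.7799°; ψ = atan2(-1.7321,7.9999) = -12.2166°
θ_1 = β − ψ = 134.9965°
θ_3 = φ − θ_1 − θ_2 = -149.9949° (wrapped to (-180°,180°])

134.997 -60.002 -149.995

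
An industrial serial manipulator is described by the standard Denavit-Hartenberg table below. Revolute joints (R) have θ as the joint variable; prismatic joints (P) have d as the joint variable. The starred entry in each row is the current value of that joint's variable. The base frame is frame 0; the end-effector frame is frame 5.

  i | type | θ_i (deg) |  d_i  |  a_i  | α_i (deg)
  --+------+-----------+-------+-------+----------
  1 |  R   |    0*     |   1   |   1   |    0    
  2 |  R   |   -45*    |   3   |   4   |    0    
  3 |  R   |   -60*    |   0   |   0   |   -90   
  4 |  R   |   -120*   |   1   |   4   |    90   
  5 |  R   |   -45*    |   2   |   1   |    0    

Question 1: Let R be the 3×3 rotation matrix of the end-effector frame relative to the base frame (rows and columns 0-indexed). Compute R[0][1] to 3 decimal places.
0.775

End-effector y-axis (col 1 of R) = (0.7745,0.1585,0.6124)
R[0][1] = 0.7745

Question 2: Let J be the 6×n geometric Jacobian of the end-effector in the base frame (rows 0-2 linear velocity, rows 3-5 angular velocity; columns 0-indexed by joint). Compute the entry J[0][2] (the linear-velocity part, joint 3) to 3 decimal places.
-3.871

axis z_2 = (0.0000,0.0000,1.0000); lever o_n−o_2 = (1.3403,3.8706,3.0765)
cross product → J_v[:, 2] = (-3.8706,1.3403,0.0000)
J_ω[:, 2] = z_2
entry J[0][2] = -3.8706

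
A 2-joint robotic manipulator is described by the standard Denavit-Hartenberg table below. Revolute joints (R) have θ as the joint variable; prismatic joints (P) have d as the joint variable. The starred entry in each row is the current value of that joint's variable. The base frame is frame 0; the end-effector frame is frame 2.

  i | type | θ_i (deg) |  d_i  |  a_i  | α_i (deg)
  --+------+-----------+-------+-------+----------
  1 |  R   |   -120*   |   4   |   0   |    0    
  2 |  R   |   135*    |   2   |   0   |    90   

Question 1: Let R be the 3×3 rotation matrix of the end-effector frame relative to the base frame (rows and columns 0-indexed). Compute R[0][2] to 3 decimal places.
0.259

End-effector z-axis (col 2 of R) = (0.2588,-0.9659,0.0000)
R[0][2] = 0.2588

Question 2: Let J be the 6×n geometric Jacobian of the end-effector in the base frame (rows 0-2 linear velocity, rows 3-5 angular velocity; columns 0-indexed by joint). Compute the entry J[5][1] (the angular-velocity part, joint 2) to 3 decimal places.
1.000

axis z_1 = (0.0000,0.0000,1.0000); lever o_n−o_1 = (0.0000,0.0000,2.0000)
cross product → J_v[:, 1] = (0.0000,0.0000,0.0000)
J_ω[:, 1] = z_1
entry J[5][1] = 1.0000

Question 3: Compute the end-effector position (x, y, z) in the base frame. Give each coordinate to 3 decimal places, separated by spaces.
0.000 0.000 6.000

after link 1: o_1 = (0.0000, 0.0000, 4.0000)
after link 2: o_2 = (0.0000, 0.0000, 6.0000)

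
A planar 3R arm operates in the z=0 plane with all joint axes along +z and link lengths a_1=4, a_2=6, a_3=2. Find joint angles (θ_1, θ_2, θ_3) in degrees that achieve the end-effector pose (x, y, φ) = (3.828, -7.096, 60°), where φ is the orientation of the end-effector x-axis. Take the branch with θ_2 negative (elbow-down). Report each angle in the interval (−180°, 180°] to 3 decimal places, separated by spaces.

wrist centre = target − a_3·(cos φ, sin φ) = (2.8280, -8.8281)
cos θ_2 = (85.9321−4²−6²)/(2·4·6) = 0.7069; θ_2 = -45.0153° (elbow-down)
β = atan2(-8.8281,2.8280) = -72.2375°; ψ = atan2(-4.2438,8.2415) = -27.2451°
θ_1 = β − ψ = -44.9924°
θ_3 = φ − θ_1 − θ_2 = 150.0077° (wrapped to (-180°,180°])

-44.992 -45.015 150.008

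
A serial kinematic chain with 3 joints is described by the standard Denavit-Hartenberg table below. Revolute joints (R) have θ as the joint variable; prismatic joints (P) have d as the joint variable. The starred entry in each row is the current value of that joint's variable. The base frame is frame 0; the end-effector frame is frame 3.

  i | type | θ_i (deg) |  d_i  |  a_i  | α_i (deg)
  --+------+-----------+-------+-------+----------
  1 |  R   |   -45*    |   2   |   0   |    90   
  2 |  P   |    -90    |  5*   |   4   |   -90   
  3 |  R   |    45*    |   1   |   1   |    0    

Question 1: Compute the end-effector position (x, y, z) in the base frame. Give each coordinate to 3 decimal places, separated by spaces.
after link 1: o_1 = (0.0000, 0.0000, 2.0000)
after link 2: o_2 = (-3.5355, -3.5355, -2.0000)
after link 3: o_3 = (-2.3284, -3.7426, -2.7071)

-2.328 -3.743 -2.707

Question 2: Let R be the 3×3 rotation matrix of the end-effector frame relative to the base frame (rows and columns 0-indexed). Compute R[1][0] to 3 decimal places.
0.500

End-effector x-axis (col 0 of R) = (0.5000,0.5000,-0.7071)
R[1][0] = 0.5000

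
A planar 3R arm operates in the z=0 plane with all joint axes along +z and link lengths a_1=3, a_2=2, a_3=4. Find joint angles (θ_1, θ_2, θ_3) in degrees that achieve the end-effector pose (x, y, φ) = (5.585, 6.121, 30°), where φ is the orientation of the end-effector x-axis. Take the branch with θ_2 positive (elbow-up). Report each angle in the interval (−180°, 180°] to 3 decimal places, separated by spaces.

44.991 45.030 -60.021

wrist centre = target − a_3·(cos φ, sin φ) = (2.1209, 4.1210)
cos θ_2 = (21.4809−3²−2²)/(2·3·2) = 0.7067; θ_2 = 45.0299° (elbow-up)
β = atan2(4.1210,2.1209) = 62.7671°; ψ = atan2(1.4150,4.4135) = 17.7757°
θ_1 = β − ψ = 44.9914°
θ_3 = φ − θ_1 − θ_2 = -60.0213° (wrapped to (-180°,180°])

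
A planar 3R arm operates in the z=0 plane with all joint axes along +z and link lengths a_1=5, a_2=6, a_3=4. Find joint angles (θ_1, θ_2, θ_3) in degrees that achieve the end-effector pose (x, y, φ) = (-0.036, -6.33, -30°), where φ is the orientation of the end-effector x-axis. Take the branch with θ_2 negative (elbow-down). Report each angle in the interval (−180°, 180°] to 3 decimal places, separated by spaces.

wrist centre = target − a_3·(cos φ, sin φ) = (-3.5001, -4.3300)
cos θ_2 = (30.9996−5²−6²)/(2·5·6) = -0.5000; θ_2 = -120.0004° (elbow-down)
β = atan2(-4.3300,-3.5001) = -128.9499°; ψ = atan2(-5.1961,2.0000) = -68.9486°
θ_1 = β − ψ = -60.0013°
θ_3 = φ − θ_1 − θ_2 = 150.0018° (wrapped to (-180°,180°])

-60.001 -120.000 150.002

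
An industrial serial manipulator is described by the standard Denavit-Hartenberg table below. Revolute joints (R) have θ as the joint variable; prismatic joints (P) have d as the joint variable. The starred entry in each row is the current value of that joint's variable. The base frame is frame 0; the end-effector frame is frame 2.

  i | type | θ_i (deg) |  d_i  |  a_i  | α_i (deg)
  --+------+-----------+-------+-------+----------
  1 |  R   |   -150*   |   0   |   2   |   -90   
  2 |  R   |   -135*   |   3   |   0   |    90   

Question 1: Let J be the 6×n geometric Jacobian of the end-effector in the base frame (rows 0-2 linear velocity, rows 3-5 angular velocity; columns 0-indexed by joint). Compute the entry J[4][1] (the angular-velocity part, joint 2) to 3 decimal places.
axis z_1 = (0.5000,-0.8660,0.0000); lever o_n−o_1 = (1.5000,-2.5981,0.0000)
cross product → J_v[:, 1] = (0.0000,0.0000,0.0000)
J_ω[:, 1] = z_1
entry J[4][1] = -0.8660

-0.866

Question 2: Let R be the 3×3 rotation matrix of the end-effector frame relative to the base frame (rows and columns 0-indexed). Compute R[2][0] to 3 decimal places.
0.707

End-effector x-axis (col 0 of R) = (0.6124,0.3536,0.7071)
R[2][0] = 0.7071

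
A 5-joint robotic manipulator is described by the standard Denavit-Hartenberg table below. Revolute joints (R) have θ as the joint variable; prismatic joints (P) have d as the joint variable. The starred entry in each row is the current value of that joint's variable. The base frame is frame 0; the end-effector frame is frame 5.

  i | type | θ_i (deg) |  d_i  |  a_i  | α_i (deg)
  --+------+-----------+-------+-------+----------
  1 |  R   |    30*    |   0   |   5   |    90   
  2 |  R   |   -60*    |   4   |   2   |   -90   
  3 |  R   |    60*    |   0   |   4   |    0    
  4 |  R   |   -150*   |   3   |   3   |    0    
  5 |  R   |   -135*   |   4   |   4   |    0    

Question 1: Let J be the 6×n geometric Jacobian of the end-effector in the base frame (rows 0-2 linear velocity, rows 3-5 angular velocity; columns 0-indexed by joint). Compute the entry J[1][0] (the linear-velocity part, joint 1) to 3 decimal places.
axis z_0 = ẑ; lever o_n−o_0 = (10.4412,5.2113,2.4854)
cross product → J_v[:, 0] = (-5.2113,10.4412,0.0000)
J_ω[:, 0] = z_0
entry J[1][0] = 10.4412

10.441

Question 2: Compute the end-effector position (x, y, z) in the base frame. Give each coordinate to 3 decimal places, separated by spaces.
10.441 5.211 2.485

after link 1: o_1 = (4.3301, 2.5000, 0.0000)
after link 2: o_2 = (7.1962, -0.4641, -1.7321)
after link 3: o_3 = (6.3301, 3.0359, -3.4641)
after link 4: o_4 = (10.0801, 1.7369, -1.9641)
after link 5: o_5 = (10.4412, 5.2113, 2.4854)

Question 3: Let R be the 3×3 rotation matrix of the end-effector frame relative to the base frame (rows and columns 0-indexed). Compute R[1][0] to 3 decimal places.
End-effector x-axis (col 0 of R) = (-0.6597,0.4356,0.6124)
R[1][0] = 0.4356

0.436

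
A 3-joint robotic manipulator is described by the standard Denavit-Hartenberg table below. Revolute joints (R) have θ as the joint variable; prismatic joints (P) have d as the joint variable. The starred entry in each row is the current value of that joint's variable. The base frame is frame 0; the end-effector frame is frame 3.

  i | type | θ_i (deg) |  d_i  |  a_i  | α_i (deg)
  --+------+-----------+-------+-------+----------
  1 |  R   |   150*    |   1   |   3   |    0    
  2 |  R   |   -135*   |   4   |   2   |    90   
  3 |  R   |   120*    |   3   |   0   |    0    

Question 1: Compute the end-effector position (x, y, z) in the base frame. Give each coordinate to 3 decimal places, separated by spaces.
0.110 -0.880 5.000

after link 1: o_1 = (-2.5981, 1.5000, 1.0000)
after link 2: o_2 = (-0.6662, 2.0176, 5.0000)
after link 3: o_3 = (0.1102, -0.8801, 5.0000)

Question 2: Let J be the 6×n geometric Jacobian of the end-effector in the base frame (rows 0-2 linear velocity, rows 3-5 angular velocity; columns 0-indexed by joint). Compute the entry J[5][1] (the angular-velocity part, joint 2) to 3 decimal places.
axis z_1 = (0.0000,0.0000,1.0000); lever o_n−o_1 = (2.7083,-2.3801,4.0000)
cross product → J_v[:, 1] = (2.3801,2.7083,-0.0000)
J_ω[:, 1] = z_1
entry J[5][1] = 1.0000

1.000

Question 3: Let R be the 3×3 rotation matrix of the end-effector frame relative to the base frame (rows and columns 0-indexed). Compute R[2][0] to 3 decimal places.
0.866

End-effector x-axis (col 0 of R) = (-0.4830,-0.1294,0.8660)
R[2][0] = 0.8660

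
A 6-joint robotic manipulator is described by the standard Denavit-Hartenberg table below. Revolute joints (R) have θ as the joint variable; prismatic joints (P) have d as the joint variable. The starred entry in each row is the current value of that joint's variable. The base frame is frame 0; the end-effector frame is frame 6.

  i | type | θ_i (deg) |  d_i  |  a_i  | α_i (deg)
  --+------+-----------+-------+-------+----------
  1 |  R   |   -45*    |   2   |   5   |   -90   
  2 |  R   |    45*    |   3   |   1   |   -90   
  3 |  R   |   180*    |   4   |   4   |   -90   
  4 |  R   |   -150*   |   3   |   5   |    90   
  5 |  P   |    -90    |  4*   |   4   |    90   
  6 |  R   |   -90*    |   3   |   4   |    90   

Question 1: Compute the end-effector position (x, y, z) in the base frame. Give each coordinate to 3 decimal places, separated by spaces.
1.816 1.013 -0.639

after link 1: o_1 = (3.5355, -3.5355, 2.0000)
after link 2: o_2 = (6.1569, -1.9142, 1.2929)
after link 3: o_3 = (2.1569, 2.0858, 1.2929)
after link 4: o_4 = (5.1932, 3.2920, -3.5367)
after link 5: o_5 = (5.0969, -2.2684, -2.5015)
after link 6: o_6 = (1.8158, 1.0127, -0.6390)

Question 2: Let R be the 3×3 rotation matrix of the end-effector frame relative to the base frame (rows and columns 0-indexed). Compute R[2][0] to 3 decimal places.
-0.259

End-effector x-axis (col 0 of R) = (-0.6830,0.6830,-0.2588)
R[2][0] = -0.2588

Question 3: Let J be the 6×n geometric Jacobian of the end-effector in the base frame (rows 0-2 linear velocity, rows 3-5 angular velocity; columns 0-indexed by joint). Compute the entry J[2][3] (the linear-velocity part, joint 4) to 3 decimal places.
axis z_3 = (0.7071,0.7071,0.0000); lever o_n−o_3 = (-0.3411,-1.0731,-1.9319)
cross product → J_v[:, 3] = (-1.3660,1.3660,-0.5176)
J_ω[:, 3] = z_3
entry J[2][3] = -0.5176

-0.518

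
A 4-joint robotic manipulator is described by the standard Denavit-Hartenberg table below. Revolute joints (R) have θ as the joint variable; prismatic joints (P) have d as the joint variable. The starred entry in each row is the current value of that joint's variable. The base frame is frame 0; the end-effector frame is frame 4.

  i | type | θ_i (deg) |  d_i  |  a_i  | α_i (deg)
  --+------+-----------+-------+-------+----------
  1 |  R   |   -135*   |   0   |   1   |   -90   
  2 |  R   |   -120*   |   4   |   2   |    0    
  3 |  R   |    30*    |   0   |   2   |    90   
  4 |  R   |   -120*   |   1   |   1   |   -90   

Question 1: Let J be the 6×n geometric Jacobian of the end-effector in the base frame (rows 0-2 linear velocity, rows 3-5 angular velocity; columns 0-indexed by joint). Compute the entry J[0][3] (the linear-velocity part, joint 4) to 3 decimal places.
axis z_3 = (0.7071,0.7071,0.0000); lever o_n−o_3 = (0.0947,1.3195,-0.5000)
cross product → J_v[:, 3] = (-0.3536,0.3536,0.8660)
J_ω[:, 3] = z_3
entry J[0][3] = -0.3536

-0.354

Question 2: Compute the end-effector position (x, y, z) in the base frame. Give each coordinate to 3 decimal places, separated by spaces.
after link 1: o_1 = (-0.7071, -0.7071, 0.0000)
after link 2: o_2 = (2.8284, -2.8284, 1.7321)
after link 3: o_3 = (2.8284, -2.8284, 3.7321)
after link 4: o_4 = (2.9232, -1.5089, 3.2321)

2.923 -1.509 3.232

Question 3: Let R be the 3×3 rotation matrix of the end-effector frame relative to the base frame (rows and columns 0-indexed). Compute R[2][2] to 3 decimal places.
End-effector z-axis (col 2 of R) = (-0.3536,0.3536,0.8660)
R[2][2] = 0.8660

0.866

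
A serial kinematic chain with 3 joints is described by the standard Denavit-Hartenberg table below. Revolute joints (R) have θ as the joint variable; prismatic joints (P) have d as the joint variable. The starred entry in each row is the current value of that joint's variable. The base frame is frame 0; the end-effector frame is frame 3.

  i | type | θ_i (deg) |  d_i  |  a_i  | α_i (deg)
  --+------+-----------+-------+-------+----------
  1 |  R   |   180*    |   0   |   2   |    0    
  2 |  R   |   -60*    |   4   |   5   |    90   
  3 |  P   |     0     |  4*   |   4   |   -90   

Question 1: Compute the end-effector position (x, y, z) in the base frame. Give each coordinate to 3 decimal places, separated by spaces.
-3.036 9.794 4.000

after link 1: o_1 = (-2.0000, 0.0000, 0.0000)
after link 2: o_2 = (-4.5000, 4.3301, 4.0000)
after link 3: o_3 = (-3.0359, 9.7942, 4.0000)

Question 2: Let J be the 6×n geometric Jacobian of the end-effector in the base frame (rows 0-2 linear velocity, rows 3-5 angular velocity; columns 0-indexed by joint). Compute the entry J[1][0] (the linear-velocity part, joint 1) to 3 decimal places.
axis z_0 = ẑ; lever o_n−o_0 = (-3.0359,9.7942,4.0000)
cross product → J_v[:, 0] = (-9.7942,-3.0359,0.0000)
J_ω[:, 0] = z_0
entry J[1][0] = -3.0359

-3.036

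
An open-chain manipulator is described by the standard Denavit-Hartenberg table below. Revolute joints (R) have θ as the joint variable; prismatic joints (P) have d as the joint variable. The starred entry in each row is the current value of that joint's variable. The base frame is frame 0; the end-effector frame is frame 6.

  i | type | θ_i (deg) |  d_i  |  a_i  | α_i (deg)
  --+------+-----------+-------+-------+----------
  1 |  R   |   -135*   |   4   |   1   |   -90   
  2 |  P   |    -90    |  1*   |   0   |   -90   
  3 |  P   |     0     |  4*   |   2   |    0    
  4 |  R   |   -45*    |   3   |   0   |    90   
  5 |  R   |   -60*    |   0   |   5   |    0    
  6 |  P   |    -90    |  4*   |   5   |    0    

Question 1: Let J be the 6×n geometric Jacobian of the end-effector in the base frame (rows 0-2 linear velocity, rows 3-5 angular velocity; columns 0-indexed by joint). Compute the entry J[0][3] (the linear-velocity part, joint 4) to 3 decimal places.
axis z_3 = (-0.7071,-0.7071,-0.0000); lever o_n−o_3 = (3.7932,1.6234,-4.1225)
cross product → J_v[:, 3] = (2.9151,-2.9151,1.5343)
J_ω[:, 3] = z_3
entry J[0][3] = 2.9151

2.915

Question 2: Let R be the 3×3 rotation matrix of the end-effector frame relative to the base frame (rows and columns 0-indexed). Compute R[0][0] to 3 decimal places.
End-effector x-axis (col 0 of R) = (-0.0795,0.7866,-0.6124)
R[0][0] = -0.0795

-0.079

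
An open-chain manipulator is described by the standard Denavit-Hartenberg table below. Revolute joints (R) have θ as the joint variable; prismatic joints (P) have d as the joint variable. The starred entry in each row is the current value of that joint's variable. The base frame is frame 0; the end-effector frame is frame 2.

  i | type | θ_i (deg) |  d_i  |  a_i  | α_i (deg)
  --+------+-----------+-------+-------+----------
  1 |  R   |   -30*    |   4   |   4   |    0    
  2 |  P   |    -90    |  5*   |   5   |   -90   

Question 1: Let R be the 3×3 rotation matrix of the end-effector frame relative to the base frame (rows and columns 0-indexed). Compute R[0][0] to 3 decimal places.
-0.500

End-effector x-axis (col 0 of R) = (-0.5000,-0.8660,0.0000)
R[0][0] = -0.5000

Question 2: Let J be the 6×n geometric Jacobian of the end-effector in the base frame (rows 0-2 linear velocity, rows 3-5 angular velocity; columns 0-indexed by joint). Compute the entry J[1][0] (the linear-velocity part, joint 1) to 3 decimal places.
axis z_0 = ẑ; lever o_n−o_0 = (0.9641,-6.3301,9.0000)
cross product → J_v[:, 0] = (6.3301,0.9641,-0.0000)
J_ω[:, 0] = z_0
entry J[1][0] = 0.9641

0.964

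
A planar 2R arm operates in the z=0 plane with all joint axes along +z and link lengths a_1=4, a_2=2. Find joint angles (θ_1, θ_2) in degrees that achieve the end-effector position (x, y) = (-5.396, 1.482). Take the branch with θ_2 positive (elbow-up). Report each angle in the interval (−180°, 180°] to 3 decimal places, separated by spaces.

cos θ_2 = (31.3131−4²−2²)/(2·4·2) = 0.7071; θ_2 = 45.0029° (elbow-up)
β = atan2(1.4820,-5.3960) = 164.6425°; ψ = atan2(1.4143,5.4141) = 14.6397°
θ_1 = β − ψ = 150.0028°

150.003 45.003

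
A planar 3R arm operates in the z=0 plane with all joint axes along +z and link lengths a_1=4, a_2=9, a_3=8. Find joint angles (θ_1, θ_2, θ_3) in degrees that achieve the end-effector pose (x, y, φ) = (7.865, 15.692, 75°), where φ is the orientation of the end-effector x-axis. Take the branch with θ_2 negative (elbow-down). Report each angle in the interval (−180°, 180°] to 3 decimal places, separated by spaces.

119.994 -89.992 44.998

wrist centre = target − a_3·(cos φ, sin φ) = (5.7944, 7.9646)
cos θ_2 = (97.0104−4²−9²)/(2·4·9) = 0.0001; θ_2 = -89.9917° (elbow-down)
β = atan2(7.9646,5.7944) = 53.9631°; ψ = atan2(-9.0000,4.0013) = -66.0306°
θ_1 = β − ψ = 119.9938°
θ_3 = φ − θ_1 − θ_2 = 44.9980° (wrapped to (-180°,180°])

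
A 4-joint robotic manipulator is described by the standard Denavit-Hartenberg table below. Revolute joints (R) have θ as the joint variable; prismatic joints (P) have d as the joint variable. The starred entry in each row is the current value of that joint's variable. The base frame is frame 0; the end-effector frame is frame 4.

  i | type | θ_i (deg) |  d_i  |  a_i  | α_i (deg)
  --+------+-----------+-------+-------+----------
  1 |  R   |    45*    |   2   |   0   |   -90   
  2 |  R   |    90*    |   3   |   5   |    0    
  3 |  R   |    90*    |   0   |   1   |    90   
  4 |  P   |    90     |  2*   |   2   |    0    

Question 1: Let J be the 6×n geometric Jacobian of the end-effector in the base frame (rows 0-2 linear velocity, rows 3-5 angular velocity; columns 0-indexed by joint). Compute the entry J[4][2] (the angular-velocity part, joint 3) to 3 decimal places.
axis z_2 = (-0.7071,0.7071,0.0000); lever o_n−o_2 = (-2.1213,0.7071,-2.0000)
cross product → J_v[:, 2] = (-1.4142,-1.4142,1.0000)
J_ω[:, 2] = z_2
entry J[4][2] = 0.7071

0.707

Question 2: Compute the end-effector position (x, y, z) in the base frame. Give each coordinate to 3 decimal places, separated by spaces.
-4.243 2.828 -5.000

after link 1: o_1 = (0.0000, 0.0000, 2.0000)
after link 2: o_2 = (-2.1213, 2.1213, -3.0000)
after link 3: o_3 = (-2.8284, 1.4142, -3.0000)
after link 4: o_4 = (-4.2426, 2.8284, -5.0000)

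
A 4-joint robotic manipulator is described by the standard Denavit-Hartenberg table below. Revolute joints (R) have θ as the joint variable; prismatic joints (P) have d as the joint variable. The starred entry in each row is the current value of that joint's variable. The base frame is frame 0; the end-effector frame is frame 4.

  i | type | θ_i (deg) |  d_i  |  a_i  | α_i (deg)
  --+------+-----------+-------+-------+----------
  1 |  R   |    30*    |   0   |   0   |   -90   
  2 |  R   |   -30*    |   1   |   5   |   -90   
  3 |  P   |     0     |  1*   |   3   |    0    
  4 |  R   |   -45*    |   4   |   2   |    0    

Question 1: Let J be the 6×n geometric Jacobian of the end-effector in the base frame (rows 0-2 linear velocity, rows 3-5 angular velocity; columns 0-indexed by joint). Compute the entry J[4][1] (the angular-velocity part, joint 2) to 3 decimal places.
0.866

axis z_1 = (-0.5000,0.8660,0.0000); lever o_n−o_1 = (8.0186,7.4172,0.3770)
cross product → J_v[:, 1] = (0.3265,0.1885,-10.6529)
J_ω[:, 1] = z_1
entry J[4][1] = 0.8660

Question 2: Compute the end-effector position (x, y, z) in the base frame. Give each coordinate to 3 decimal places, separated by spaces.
after link 1: o_1 = (0.0000, 0.0000, 0.0000)
after link 2: o_2 = (3.2500, 3.0311, 2.5000)
after link 3: o_3 = (5.9330, 4.5801, 3.1340)
after link 4: o_4 = (8.0186, 7.4172, 0.3770)

8.019 7.417 0.377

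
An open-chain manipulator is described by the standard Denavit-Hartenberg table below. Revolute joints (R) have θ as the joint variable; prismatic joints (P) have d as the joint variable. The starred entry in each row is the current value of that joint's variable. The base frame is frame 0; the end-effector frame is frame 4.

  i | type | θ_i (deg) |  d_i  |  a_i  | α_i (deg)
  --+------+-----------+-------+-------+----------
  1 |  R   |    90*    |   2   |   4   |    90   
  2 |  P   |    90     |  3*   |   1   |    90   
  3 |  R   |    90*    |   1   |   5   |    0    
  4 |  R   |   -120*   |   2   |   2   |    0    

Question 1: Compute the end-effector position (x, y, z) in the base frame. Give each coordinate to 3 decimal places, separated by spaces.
7.000 7.000 4.732

after link 1: o_1 = (0.0000, 4.0000, 2.0000)
after link 2: o_2 = (3.0000, 4.0000, 3.0000)
after link 3: o_3 = (8.0000, 5.0000, 3.0000)
after link 4: o_4 = (7.0000, 7.0000, 4.7321)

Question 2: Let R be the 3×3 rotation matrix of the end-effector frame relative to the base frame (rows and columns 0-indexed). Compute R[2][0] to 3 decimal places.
0.866

End-effector x-axis (col 0 of R) = (-0.5000,0.0000,0.8660)
R[2][0] = 0.8660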